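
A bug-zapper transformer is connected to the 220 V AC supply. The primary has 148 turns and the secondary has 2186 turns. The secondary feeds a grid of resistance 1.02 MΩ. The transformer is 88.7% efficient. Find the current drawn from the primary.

V_s = 220 × 2186/148 = 3249.5 V.
I_s = V_s/R = 3249.5/(1.02×10^6) = 0.0031857 A.
P_out = V_s I_s = 3249.5 × 0.0031857 = 10.352 W.
P_in = P_out/η = 10.352/0.887 = 11.671 W.
I_p = P_in/V_p = 11.671/220 = 0.0530 A.

I_p ≈ 0.0530 A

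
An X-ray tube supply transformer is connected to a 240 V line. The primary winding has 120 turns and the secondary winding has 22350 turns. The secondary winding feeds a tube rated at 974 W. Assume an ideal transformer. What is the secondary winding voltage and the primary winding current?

V_s = V_p × N_s/N_p = 240 × 22350/120 = 44700 V.
I_s = P/V_s = 974/44700 = 0.021790 A.
I_p = I_s × N_s/N_p = 0.021790 × 22350/120 = 4.06 A.

V_s ≈ 44700 V, I_p ≈ 4.06 A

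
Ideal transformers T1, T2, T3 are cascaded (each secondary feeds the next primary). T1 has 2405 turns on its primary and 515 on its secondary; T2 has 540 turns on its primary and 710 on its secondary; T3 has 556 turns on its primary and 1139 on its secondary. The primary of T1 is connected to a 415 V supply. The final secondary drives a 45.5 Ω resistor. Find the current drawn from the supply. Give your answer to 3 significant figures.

After T1: V = 415.00 × 515/2405 = 88.867 V.
After T2: V = 88.867 × 710/540 = 116.84 V.
After T3: V = 116.84 × 1139/556 = 239.36 V.
I_load = 239.36/45.5 = 5.2607 A, so P_out = 239.36 × 5.2607 = 1259.2 W.
All ideal ⇒ P_in = P_out, so I_supply = 1259.2/415 = 3.03 A.

I_supply ≈ 3.03 A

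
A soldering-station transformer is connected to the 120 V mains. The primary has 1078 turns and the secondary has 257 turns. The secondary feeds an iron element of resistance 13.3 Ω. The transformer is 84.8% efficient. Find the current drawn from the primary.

I_p ≈ 0.605 A

V_s = 120 × 257/1078 = 28.609 V.
I_s = V_s/R = 28.609/13.3 = 2.1510 A.
P_out = V_s I_s = 28.609 × 2.1510 = 61.537 W.
P_in = P_out/η = 61.537/0.848 = 72.568 W.
I_p = P_in/V_p = 72.568/120 = 0.605 A.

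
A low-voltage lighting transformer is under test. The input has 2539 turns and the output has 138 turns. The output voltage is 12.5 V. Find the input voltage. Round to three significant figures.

V_in ≈ 230 V

V_in/V_out = N_in/N_out, so V_in = 12.5 × 2539/138 = 230 V.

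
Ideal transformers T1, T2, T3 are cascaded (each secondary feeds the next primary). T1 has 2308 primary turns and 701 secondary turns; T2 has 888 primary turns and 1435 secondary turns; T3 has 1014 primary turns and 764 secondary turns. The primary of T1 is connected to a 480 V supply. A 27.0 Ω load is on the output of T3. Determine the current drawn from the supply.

After T1: V = 480.00 × 701/2308 = 145.79 V.
After T2: V = 145.79 × 1435/888 = 235.59 V.
After T3: V = 235.59 × 764/1014 = 177.51 V.
I_load = 177.51/27.0 = 6.5744 A, so P_out = 177.51 × 6.5744 = 1167.0 W.
All ideal ⇒ P_in = P_out, so I_supply = 1167.0/480 = 2.43 A.

I_supply ≈ 2.43 A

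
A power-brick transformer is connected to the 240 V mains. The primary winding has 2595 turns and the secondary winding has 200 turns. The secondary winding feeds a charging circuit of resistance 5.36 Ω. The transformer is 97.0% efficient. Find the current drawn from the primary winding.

I_p ≈ 0.274 A

V_s = 240 × 200/2595 = 18.497 V.
I_s = V_s/R = 18.497/5.36 = 3.4510 A.
P_out = V_s I_s = 18.497 × 3.4510 = 63.833 W.
P_in = P_out/η = 63.833/0.970 = 65.807 W.
I_p = P_in/V_p = 65.807/240 = 0.274 A.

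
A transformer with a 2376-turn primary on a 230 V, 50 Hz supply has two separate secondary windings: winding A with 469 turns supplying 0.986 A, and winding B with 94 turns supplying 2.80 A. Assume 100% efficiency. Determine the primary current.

V_A = 230 × 469/2376 = 45.400 V; V_B = 230 × 94/2376 = 9.0993 V.
P_out = V_A I_A + V_B I_B = 45.400×0.986 + 9.0993×2.80 = 44.764 + 25.478 = 70.242 W.
Ideal ⇒ P_in = P_out, so I_p = P_out/V_p = 70.242/230 = 0.305 A.

I_p ≈ 0.305 A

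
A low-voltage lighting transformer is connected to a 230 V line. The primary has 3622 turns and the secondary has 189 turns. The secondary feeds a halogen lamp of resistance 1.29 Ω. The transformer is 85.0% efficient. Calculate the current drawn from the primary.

I_p ≈ 0.571 A

V_s = 230 × 189/3622 = 12.002 V.
I_s = V_s/R = 12.002/1.29 = 9.3036 A.
P_out = V_s I_s = 12.002 × 9.3036 = 111.66 W.
P_in = P_out/η = 111.66/0.850 = 131.36 W.
I_p = P_in/V_p = 131.36/230 = 0.571 A.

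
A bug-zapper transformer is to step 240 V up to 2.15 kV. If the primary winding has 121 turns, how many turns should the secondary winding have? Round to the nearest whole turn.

N_s/N_p = V_s/V_p, so N_s = 121 × 2150/240 = 1084.0 ≈ 1084 turns.

N_s = 1084 turns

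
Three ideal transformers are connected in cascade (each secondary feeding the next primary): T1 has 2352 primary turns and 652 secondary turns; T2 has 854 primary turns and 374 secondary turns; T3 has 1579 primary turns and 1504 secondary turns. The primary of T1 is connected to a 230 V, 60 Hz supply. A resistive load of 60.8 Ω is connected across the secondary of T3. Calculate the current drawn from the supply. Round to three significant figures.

I_supply ≈ 0.0506 A

Secondary of T1: V = 230.00 × 652/2352 = 63.759 V.
Secondary of T2: V = 63.759 × 374/854 = 27.922 V.
Secondary of T3: V = 27.922 × 1504/1579 = 26.596 V.
I_load = 26.596/60.8 = 0.43744 A, so P_out = 26.596 × 0.43744 = 11.634 W.
All ideal ⇒ P_in = P_out, so I_supply = 11.634/230 = 0.0506 A.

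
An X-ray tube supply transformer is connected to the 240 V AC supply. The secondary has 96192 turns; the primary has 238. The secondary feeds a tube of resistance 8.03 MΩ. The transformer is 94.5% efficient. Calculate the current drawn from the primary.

V_s = 240 × 96192/238 = 97000 V.
I_s = V_s/R = 97000/(8.03×10^6) = 0.012080 A.
P_out = V_s I_s = 97000 × 0.012080 = 1171.7 W.
P_in = P_out/η = 1171.7/0.945 = 1239.9 W.
I_p = P_in/V_p = 1239.9/240 = 5.17 A.

I_p ≈ 5.17 A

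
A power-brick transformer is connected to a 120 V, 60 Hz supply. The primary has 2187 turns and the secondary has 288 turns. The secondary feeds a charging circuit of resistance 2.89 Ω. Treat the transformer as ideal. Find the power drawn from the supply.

V_s = V_p × N_s/N_p = 120 × 288/2187 = 15.802 V.
I_s = V_s/R = 15.802/2.89 = 5.4680 A.
I_p = I_s × N_s/N_p = 5.4680 × 288/2187 = 0.72006 A.
P = V_p I_p = 120 × 0.72006 = 86.4 W.

P ≈ 86.4 W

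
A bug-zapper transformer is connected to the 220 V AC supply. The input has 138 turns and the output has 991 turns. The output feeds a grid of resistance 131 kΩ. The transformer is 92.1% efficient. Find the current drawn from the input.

I_in ≈ 0.0940 A

V_out = 220 × 991/138 = 1579.9 V.
I_out = V_out/R = 1579.9/131000 = 0.012060 A.
P_out = V_out I_out = 1579.9 × 0.012060 = 19.053 W.
P_in = P_out/η = 19.053/0.921 = 20.687 W.
I_in = P_in/V_in = 20.687/220 = 0.0940 A.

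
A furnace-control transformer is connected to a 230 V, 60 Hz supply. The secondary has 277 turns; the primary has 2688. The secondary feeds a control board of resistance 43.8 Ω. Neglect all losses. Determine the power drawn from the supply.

P ≈ 12.8 W

V_s = V_p × N_s/N_p = 230 × 277/2688 = 23.702 V.
I_s = V_s/R = 23.702/43.8 = 0.54113 A.
I_p = I_s × N_s/N_p = 0.54113 × 277/2688 = 0.055764 A.
P = V_p I_p = 230 × 0.055764 = 12.8 W.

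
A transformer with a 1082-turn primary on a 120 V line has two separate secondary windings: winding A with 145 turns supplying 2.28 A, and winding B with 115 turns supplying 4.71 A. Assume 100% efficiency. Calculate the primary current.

I_p ≈ 0.806 A

V_A = 120 × 145/1082 = 16.081 V; V_B = 120 × 115/1082 = 12.754 V.
P_out = V_A I_A + V_B I_B = 16.081×2.28 + 12.754×4.71 = 36.665 + 60.072 = 96.738 W.
Ideal ⇒ P_in = P_out, so I_p = P_out/V_p = 96.738/120 = 0.806 A.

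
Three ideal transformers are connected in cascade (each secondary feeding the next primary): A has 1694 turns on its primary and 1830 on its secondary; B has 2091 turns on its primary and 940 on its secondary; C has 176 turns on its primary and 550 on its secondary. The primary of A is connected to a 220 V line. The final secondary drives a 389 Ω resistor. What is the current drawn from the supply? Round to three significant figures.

I_supply ≈ 1.30 A

Secondary of A: V = 220.00 × 1830/1694 = 237.66 V.
Secondary of B: V = 237.66 × 940/2091 = 106.84 V.
Secondary of C: V = 106.84 × 550/176 = 333.88 V.
I_load = 333.88/389 = 0.85829 A, so P_out = 333.88 × 0.85829 = 286.56 W.
All ideal ⇒ P_in = P_out, so I_supply = 286.56/220 = 1.30 A.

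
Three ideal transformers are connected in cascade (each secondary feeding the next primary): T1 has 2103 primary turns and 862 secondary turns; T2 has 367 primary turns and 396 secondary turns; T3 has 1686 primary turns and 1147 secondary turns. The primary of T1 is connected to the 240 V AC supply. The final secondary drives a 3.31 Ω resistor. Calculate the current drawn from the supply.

Secondary of T1: V = 240.00 × 862/2103 = 98.374 V.
Secondary of T2: V = 98.374 × 396/367 = 106.15 V.
Secondary of T3: V = 106.15 × 1147/1686 = 72.213 V.
I_load = 72.213/3.31 = 21.817 A, so P_out = 72.213 × 21.817 = 1575.4 W.
All ideal ⇒ P_in = P_out, so I_supply = 1575.4/240 = 6.56 A.

I_supply ≈ 6.56 A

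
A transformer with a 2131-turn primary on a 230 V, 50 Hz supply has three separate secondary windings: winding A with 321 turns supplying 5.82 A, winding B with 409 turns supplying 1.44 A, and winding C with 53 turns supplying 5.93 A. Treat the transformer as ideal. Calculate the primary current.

I_p ≈ 1.30 A

V_A = 230 × 321/2131 = 34.646 V; V_B = 230 × 409/2131 = 44.144 V; V_C = 230 × 53/2131 = 5.7203 V.
P_out = V_A I_A + V_B I_B + V_C I_C = 34.646×5.82 + 44.144×1.44 + 5.7203×5.93 = 201.64 + 63.567 + 33.921 = 299.13 W.
Ideal ⇒ P_in = P_out, so I_p = P_out/V_p = 299.13/230 = 1.30 A.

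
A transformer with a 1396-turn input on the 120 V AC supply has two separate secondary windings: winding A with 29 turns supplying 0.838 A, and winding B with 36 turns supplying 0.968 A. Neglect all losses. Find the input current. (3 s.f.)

V_A = 120 × 29/1396 = 2.4928 V; V_B = 120 × 36/1396 = 3.0946 V.
P_out = V_A I_A + V_B I_B = 2.4928×0.838 + 3.0946×0.968 = 2.0890 + 2.9955 = 5.0845 W.
Ideal ⇒ P_in = P_out, so I_in = P_out/V_in = 5.0845/120 = 0.0424 A.

I_in ≈ 0.0424 A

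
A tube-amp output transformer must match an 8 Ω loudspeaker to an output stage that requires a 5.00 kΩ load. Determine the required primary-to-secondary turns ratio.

Z_p/Z_s = (N_p/N_s)², so N_p/N_s = √(5000/8) = √625 = 25.0.

N_p/N_s ≈ 25.0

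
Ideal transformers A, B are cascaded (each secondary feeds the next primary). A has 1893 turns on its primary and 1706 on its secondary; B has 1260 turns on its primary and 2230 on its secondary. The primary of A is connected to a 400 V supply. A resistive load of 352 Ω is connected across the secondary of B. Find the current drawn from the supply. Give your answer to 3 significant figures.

Secondary of A: V = 400.00 × 1706/1893 = 360.49 V.
Secondary of B: V = 360.49 × 2230/1260 = 638.00 V.
I_load = 638.00/352 = 1.8125 A, so P_out = 638.00 × 1.8125 = 1156.4 W.
All ideal ⇒ P_in = P_out, so I_supply = 1156.4/400 = 2.89 A.

I_supply ≈ 2.89 A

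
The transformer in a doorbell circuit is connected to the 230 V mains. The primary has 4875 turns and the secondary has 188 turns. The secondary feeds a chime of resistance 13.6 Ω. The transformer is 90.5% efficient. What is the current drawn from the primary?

V_s = 230 × 188/4875 = 8.8697 V.
I_s = V_s/R = 8.8697/13.6 = 0.65219 A.
P_out = V_s I_s = 8.8697 × 0.65219 = 5.7847 W.
P_in = P_out/η = 5.7847/0.905 = 6.3920 W.
I_p = P_in/V_p = 6.3920/230 = 0.0278 A.

I_p ≈ 0.0278 A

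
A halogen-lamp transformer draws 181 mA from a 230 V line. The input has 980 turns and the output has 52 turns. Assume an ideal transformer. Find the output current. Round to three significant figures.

I_out/I_in = N_in/N_out, so I_out = 0.181 × 980/52 = 3.41 A.

I_out ≈ 3.41 A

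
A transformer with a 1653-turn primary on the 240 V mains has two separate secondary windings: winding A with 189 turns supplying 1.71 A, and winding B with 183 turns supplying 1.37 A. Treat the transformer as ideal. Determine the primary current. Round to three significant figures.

V_A = 240 × 189/1653 = 27.441 V; V_B = 240 × 183/1653 = 26.570 V.
P_out = V_A I_A + V_B I_B = 27.441×1.71 + 26.570×1.37 = 46.924 + 36.401 = 83.325 W.
Ideal ⇒ P_in = P_out, so I_p = P_out/V_p = 83.325/240 = 0.347 A.

I_p ≈ 0.347 A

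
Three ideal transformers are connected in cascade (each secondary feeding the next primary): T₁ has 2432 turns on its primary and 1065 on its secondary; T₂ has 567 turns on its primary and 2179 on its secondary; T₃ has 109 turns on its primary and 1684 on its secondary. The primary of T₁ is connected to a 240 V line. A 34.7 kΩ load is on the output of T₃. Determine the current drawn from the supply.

I_supply ≈ 4.68 A

After T₁: V = 240.00 × 1065/2432 = 105.10 V.
After T₂: V = 105.10 × 2179/567 = 403.90 V.
After T₃: V = 403.90 × 1684/109 = 6240.0 V.
I_load = 6240.0/34700 = 0.17983 A, so P_out = 6240.0 × 0.17983 = 1122.1 W.
All ideal ⇒ P_in = P_out, so I_supply = 1122.1/240 = 4.68 A.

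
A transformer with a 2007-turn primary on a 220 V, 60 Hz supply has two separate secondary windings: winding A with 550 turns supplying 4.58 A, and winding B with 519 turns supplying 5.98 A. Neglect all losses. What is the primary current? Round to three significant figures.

V_A = 220 × 550/2007 = 60.289 V; V_B = 220 × 519/2007 = 56.891 V.
P_out = V_A I_A + V_B I_B = 60.289×4.58 + 56.891×5.98 = 276.12 + 340.21 = 616.33 W.
Ideal ⇒ P_in = P_out, so I_p = P_out/V_p = 616.33/220 = 2.80 A.

I_p ≈ 2.80 A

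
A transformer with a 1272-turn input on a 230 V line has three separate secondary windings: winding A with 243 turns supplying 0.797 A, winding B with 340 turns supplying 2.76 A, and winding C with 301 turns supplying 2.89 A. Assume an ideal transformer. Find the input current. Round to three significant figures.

I_in ≈ 1.57 A

V_A = 230 × 243/1272 = 43.939 V; V_B = 230 × 340/1272 = 61.478 V; V_C = 230 × 301/1272 = 54.426 V.
P_out = V_A I_A + V_B I_B + V_C I_C = 43.939×0.797 + 61.478×2.76 + 54.426×2.89 = 35.019 + 169.68 + 157.29 = 361.99 W.
Ideal ⇒ P_in = P_out, so I_in = P_out/V_in = 361.99/230 = 1.57 A.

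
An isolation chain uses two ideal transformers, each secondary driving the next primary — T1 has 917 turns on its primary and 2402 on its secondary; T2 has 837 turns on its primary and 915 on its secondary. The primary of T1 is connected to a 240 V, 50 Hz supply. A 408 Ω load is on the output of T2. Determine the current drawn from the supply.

After T1: V = 240.00 × 2402/917 = 628.66 V.
After T2: V = 628.66 × 915/837 = 687.24 V.
I_load = 687.24/408 = 1.6844 A, so P_out = 687.24 × 1.6844 = 1157.6 W.
All ideal ⇒ P_in = P_out, so I_supply = 1157.6/240 = 4.82 A.

I_supply ≈ 4.82 A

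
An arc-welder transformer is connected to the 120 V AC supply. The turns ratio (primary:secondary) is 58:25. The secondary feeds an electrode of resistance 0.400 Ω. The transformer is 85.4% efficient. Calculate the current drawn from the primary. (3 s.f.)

V_s = 120 × 25/58 = 51.724 V.
I_s = V_s/R = 51.724/0.400 = 129.31 A.
P_out = V_s I_s = 51.724 × 129.31 = 6688.5 W.
P_in = P_out/η = 6688.5/0.854 = 7831.9 W.
I_p = P_in/V_p = 7831.9/120 = 65.3 A.

I_p ≈ 65.3 A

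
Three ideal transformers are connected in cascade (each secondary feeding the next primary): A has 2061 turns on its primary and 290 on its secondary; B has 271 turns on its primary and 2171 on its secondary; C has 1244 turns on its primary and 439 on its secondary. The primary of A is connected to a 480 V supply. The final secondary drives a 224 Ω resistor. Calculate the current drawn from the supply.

After A: V = 480.00 × 290/2061 = 67.540 V.
After B: V = 67.540 × 2171/271 = 541.07 V.
After C: V = 541.07 × 439/1244 = 190.94 V.
I_load = 190.94/224 = 0.85241 A, so P_out = 190.94 × 0.85241 = 162.76 W.
All ideal ⇒ P_in = P_out, so I_supply = 162.76/480 = 0.339 A.

I_supply ≈ 0.339 A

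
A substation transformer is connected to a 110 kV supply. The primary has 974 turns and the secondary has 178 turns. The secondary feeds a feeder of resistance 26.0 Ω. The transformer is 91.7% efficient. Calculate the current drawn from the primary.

V_s = 110000 × 178/974 = 20103 V.
I_s = V_s/R = 20103/26.0 = 773.18 A.
P_out = V_s I_s = 20103 × 773.18 = 1.5543×10^7 W.
P_in = P_out/η = 1.5543×10^7/0.917 = 1.6950×10^7 W.
I_p = P_in/V_p = 1.6950×10^7/110000 = 154 A.

I_p ≈ 154 A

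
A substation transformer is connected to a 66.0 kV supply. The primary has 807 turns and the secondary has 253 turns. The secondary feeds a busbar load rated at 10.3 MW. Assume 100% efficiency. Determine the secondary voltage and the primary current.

V_s ≈ 20700 V, I_p ≈ 156 A

V_s = V_p × N_s/N_p = 66000 × 253/807 = 20691 V.
I_s = P/V_s = 1.03×10^7/20691 = 497.79 A.
I_p = I_s × N_s/N_p = 497.79 × 253/807 = 156 A.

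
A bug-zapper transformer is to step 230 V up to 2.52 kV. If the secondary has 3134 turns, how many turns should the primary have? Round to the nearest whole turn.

N_p/N_s = V_p/V_s, so N_p = 3134 × 230/2520 = 286.0 ≈ 286 turns.

N_p = 286 turns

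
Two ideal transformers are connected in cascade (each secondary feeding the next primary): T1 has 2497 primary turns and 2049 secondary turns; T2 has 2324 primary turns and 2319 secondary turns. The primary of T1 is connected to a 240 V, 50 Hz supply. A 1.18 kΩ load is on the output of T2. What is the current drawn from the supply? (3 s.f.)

I_supply ≈ 0.136 A

After T1: V = 240.00 × 2049/2497 = 196.94 V.
After T2: V = 196.94 × 2319/2324 = 196.52 V.
I_load = 196.52/1180 = 0.16654 A, so P_out = 196.52 × 0.16654 = 32.728 W.
All ideal ⇒ P_in = P_out, so I_supply = 32.728/240 = 0.136 A.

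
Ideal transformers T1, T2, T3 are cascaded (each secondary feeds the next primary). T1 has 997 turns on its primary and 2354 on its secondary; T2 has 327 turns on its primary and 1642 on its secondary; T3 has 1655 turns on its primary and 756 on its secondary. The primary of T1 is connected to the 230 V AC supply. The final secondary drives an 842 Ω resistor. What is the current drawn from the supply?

I_supply ≈ 8.01 A

After T1: V = 230.00 × 2354/997 = 543.05 V.
After T2: V = 543.05 × 1642/327 = 2726.9 V.
After T3: V = 2726.9 × 756/1655 = 1245.6 V.
I_load = 1245.6/842 = 1.4794 A, so P_out = 1245.6 × 1.4794 = 1842.7 W.
All ideal ⇒ P_in = P_out, so I_supply = 1842.7/230 = 8.01 A.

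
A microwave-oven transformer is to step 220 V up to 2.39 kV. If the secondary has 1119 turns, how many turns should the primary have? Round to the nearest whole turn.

N_p/N_s = V_p/V_s, so N_p = 1119 × 220/2390 = 103.0 ≈ 103 turns.

N_p = 103 turns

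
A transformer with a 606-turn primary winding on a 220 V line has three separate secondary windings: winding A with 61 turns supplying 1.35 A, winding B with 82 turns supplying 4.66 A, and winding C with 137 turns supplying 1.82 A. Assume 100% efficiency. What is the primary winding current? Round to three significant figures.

V_A = 220 × 61/606 = 22.145 V; V_B = 220 × 82/606 = 29.769 V; V_C = 220 × 137/606 = 49.736 V.
P_out = V_A I_A + V_B I_B + V_C I_C = 22.145×1.35 + 29.769×4.66 + 49.736×1.82 = 29.896 + 138.72 + 90.519 = 259.14 W.
Ideal ⇒ P_in = P_out, so I_p = P_out/V_p = 259.14/220 = 1.18 A.

I_p ≈ 1.18 A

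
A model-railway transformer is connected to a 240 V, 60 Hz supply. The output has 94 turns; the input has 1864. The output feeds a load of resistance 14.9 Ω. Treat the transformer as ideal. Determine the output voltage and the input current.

V_out ≈ 12.1 V, I_in ≈ 0.0410 A

V_out = V_in × N_out/N_in = 240 × 94/1864 = 12.103 V.
I_out = V_out/R = 12.103/14.9 = 0.81228 A.
I_in = I_out × N_out/N_in = 0.81228 × 94/1864 = 0.0410 A.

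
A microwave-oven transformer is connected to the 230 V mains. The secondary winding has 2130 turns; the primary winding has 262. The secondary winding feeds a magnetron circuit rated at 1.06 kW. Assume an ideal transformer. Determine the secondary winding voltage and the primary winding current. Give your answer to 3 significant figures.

V_s ≈ 1870 V, I_p ≈ 4.61 A

V_s = V_p × N_s/N_p = 230 × 2130/262 = 1869.8 V.
I_s = P/V_s = 1060/1869.8 = 0.56689 A.
I_p = I_s × N_s/N_p = 0.56689 × 2130/262 = 4.61 A.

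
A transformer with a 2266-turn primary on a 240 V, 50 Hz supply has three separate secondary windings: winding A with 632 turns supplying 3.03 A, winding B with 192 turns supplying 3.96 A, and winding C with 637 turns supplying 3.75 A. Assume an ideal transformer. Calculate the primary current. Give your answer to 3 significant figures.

V_A = 240 × 632/2266 = 66.937 V; V_B = 240 × 192/2266 = 20.335 V; V_C = 240 × 637/2266 = 67.467 V.
P_out = V_A I_A + V_B I_B + V_C I_C = 66.937×3.03 + 20.335×3.96 + 67.467×3.75 = 202.82 + 80.528 + 253.00 = 536.35 W.
Ideal ⇒ P_in = P_out, so I_p = P_out/V_p = 536.35/240 = 2.23 A.

I_p ≈ 2.23 A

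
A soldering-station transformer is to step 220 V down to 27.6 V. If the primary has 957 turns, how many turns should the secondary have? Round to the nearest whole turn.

N_s = 120 turns

N_s/N_p = V_s/V_p, so N_s = 957 × 27.6/220 = 120.1 ≈ 120 turns.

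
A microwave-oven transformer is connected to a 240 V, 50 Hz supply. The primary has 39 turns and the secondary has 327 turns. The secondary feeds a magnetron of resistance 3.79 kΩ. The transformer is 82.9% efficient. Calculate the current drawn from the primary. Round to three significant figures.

V_s = 240 × 327/39 = 2012.3 V.
I_s = V_s/R = 2012.3/3790 = 0.53095 A.
P_out = V_s I_s = 2012.3 × 0.53095 = 1068.4 W.
P_in = P_out/η = 1068.4/0.829 = 1288.8 W.
I_p = P_in/V_p = 1288.8/240 = 5.37 A.

I_p ≈ 5.37 A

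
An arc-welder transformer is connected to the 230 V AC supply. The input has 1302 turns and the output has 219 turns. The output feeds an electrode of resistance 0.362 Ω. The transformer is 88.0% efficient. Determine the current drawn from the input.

V_out = 230 × 219/1302 = 38.687 V.
I_out = V_out/R = 38.687/0.362 = 106.87 A.
P_out = V_out I_out = 38.687 × 106.87 = 4134.4 W.
P_in = P_out/η = 4134.4/0.880 = 4698.2 W.
I_in = P_in/V_in = 4698.2/230 = 20.4 A.

I_in ≈ 20.4 A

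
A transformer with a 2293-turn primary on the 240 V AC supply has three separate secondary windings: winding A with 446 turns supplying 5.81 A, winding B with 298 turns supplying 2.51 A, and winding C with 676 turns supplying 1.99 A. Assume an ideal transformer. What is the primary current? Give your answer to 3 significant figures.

I_p ≈ 2.04 A

V_A = 240 × 446/2293 = 46.681 V; V_B = 240 × 298/2293 = 31.191 V; V_C = 240 × 676/2293 = 70.754 V.
P_out = V_A I_A + V_B I_B + V_C I_C = 46.681×5.81 + 31.191×2.51 + 70.754×1.99 = 271.22 + 78.288 + 140.80 = 490.31 W.
Ideal ⇒ P_in = P_out, so I_p = P_out/V_p = 490.31/240 = 2.04 A.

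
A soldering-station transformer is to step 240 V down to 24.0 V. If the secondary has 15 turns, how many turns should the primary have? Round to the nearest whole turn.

N_p/N_s = V_p/V_s, so N_p = 15 × 240/24.0 = 150.0 ≈ 150 turns.

N_p = 150 turns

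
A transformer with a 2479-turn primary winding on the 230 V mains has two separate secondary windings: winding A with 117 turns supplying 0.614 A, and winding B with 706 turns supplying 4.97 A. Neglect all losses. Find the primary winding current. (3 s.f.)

I_p ≈ 1.44 A

V_A = 230 × 117/2479 = 10.855 V; V_B = 230 × 706/2479 = 65.502 V.
P_out = V_A I_A + V_B I_B = 10.855×0.614 + 65.502×4.97 = 6.6651 + 325.55 = 332.21 W.
Ideal ⇒ P_in = P_out, so I_p = P_out/V_p = 332.21/230 = 1.44 A.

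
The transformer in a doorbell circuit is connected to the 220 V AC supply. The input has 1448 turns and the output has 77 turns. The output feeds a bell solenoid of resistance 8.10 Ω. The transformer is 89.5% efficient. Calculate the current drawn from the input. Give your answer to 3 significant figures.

V_out = 220 × 77/1448 = 11.699 V.
I_out = V_out/R = 11.699/8.10 = 1.4443 A.
P_out = V_out I_out = 11.699 × 1.4443 = 16.897 W.
P_in = P_out/η = 16.897/0.895 = 18.879 W.
I_in = P_in/V_in = 18.879/220 = 0.0858 A.

I_in ≈ 0.0858 A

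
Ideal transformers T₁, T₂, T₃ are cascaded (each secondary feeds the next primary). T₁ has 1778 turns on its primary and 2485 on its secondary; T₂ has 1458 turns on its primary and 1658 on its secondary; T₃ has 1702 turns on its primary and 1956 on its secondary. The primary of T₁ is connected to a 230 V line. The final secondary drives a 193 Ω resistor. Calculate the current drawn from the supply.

Secondary of T₁: V = 230.00 × 2485/1778 = 321.46 V.
Secondary of T₂: V = 321.46 × 1658/1458 = 365.55 V.
Secondary of T₃: V = 365.55 × 1956/1702 = 420.11 V.
I_load = 420.11/193 = 2.1767 A, so P_out = 420.11 × 2.1767 = 914.45 W.
All ideal ⇒ P_in = P_out, so I_supply = 914.45/230 = 3.98 A.

I_supply ≈ 3.98 A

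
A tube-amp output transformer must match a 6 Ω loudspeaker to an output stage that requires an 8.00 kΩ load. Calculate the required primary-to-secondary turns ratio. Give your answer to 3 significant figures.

N_p/N_s ≈ 36.5

Z_p/Z_s = (N_p/N_s)², so N_p/N_s = √(8000/6) = √1330 = 36.5.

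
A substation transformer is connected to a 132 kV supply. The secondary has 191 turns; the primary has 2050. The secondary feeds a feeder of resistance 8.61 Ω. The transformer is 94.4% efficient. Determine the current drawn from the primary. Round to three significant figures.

I_p ≈ 141 A

V_s = 132000 × 191/2050 = 12299 V.
I_s = V_s/R = 12299/8.61 = 1428.4 A.
P_out = V_s I_s = 12299 × 1428.4 = 1.7567×10^7 W.
P_in = P_out/η = 1.7567×10^7/0.944 = 1.8609×10^7 W.
I_p = P_in/V_p = 1.8609×10^7/132000 = 141 A.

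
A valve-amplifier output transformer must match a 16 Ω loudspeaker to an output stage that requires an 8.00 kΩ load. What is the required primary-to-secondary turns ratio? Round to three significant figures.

N_p/N_s ≈ 22.4

Z_p/Z_s = (N_p/N_s)², so N_p/N_s = √(8000/16) = √500 = 22.4.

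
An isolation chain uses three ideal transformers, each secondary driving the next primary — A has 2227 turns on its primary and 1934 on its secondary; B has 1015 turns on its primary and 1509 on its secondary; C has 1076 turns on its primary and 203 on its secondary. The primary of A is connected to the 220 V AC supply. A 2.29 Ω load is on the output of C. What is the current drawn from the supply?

I_supply ≈ 5.70 A

After A: V = 220.00 × 1934/2227 = 191.06 V.
After B: V = 191.06 × 1509/1015 = 284.04 V.
After C: V = 284.04 × 203/1076 = 53.588 V.
I_load = 53.588/2.29 = 23.401 A, so P_out = 53.588 × 23.401 = 1254.0 W.
All ideal ⇒ P_in = P_out, so I_supply = 1254.0/220 = 5.70 A.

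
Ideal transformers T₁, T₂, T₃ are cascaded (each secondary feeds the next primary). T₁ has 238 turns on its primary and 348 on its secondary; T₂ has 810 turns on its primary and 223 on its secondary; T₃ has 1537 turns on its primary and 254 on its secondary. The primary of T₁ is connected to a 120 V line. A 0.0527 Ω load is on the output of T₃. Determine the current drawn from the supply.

I_supply ≈ 10.1 A

Secondary of T₁: V = 120.00 × 348/238 = 175.46 V.
Secondary of T₂: V = 175.46 × 223/810 = 48.306 V.
Secondary of T₃: V = 48.306 × 254/1537 = 7.9829 V.
I_load = 7.9829/0.0527 = 151.48 A, so P_out = 7.9829 × 151.48 = 1209.2 W.
All ideal ⇒ P_in = P_out, so I_supply = 1209.2/120 = 10.1 A.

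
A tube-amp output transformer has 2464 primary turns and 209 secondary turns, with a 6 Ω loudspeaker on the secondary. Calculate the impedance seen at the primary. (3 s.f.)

Z_p ≈ 834 Ω

Z_p = (N_p/N_s)² × Z_s = (2464/209)² × 6 = 834 Ω.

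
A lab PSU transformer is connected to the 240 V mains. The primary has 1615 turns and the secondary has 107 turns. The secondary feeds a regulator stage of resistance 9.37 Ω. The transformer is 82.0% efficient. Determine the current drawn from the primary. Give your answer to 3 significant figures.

V_s = 240 × 107/1615 = 15.901 V.
I_s = V_s/R = 15.901/9.37 = 1.6970 A.
P_out = V_s I_s = 15.901 × 1.6970 = 26.984 W.
P_in = P_out/η = 26.984/0.820 = 32.907 W.
I_p = P_in/V_p = 32.907/240 = 0.137 A.

I_p ≈ 0.137 A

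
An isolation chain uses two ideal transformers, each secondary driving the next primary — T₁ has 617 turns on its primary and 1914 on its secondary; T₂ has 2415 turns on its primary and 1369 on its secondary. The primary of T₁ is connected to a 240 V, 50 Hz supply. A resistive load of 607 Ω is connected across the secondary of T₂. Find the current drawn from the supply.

After T₁: V = 240.00 × 1914/617 = 744.51 V.
After T₂: V = 744.51 × 1369/2415 = 422.04 V.
I_load = 422.04/607 = 0.69529 A, so P_out = 422.04 × 0.69529 = 293.44 W.
All ideal ⇒ P_in = P_out, so I_supply = 293.44/240 = 1.22 A.

I_supply ≈ 1.22 A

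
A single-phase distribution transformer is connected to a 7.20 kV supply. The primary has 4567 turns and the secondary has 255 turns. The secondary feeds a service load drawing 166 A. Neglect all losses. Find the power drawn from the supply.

I_p = I_s × N_s/N_p = 166 × 255/4567 = 9.2687 A.
P = V_p I_p = 7200 × 9.2687 = 66700 W.

P ≈ 66700 W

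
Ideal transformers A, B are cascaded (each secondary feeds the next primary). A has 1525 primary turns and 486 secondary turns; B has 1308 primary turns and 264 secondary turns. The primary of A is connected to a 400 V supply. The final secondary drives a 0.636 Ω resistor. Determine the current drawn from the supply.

After A: V = 400.00 × 486/1525 = 127.48 V.
After B: V = 127.48 × 264/1308 = 25.729 V.
I_load = 25.729/0.636 = 40.454 A, so P_out = 25.729 × 40.454 = 1040.8 W.
All ideal ⇒ P_in = P_out, so I_supply = 1040.8/400 = 2.60 A.

I_supply ≈ 2.60 A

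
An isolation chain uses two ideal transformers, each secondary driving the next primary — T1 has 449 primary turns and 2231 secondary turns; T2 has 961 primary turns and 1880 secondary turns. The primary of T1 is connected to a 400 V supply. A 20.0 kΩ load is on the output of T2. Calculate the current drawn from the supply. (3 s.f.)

I_supply ≈ 1.89 A

After T1: V = 400.00 × 2231/449 = 1987.5 V.
After T2: V = 1987.5 × 1880/961 = 3888.2 V.
I_load = 3888.2/20000 = 0.19441 A, so P_out = 3888.2 × 0.19441 = 755.90 W.
All ideal ⇒ P_in = P_out, so I_supply = 755.90/400 = 1.89 A.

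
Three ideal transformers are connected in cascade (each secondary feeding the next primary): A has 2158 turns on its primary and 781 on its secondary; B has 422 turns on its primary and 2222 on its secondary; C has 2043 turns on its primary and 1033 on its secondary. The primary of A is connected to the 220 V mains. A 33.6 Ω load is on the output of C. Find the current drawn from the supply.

After A: V = 220.00 × 781/2158 = 79.620 V.
After B: V = 79.620 × 2222/422 = 419.23 V.
After C: V = 419.23 × 1033/2043 = 211.98 V.
I_load = 211.98/33.6 = 6.3088 A, so P_out = 211.98 × 6.3088 = 1337.3 W.
All ideal ⇒ P_in = P_out, so I_supply = 1337.3/220 = 6.08 A.

I_supply ≈ 6.08 A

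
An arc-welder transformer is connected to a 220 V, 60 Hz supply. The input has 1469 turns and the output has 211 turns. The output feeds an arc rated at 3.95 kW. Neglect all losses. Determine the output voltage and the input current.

V_out = V_in × N_out/N_in = 220 × 211/1469 = 31.600 V.
I_out = P/V_out = 3950/31.600 = 125.00 A.
I_in = I_out × N_out/N_in = 125.00 × 211/1469 = 18.0 A.

V_out ≈ 31.6 V, I_in ≈ 18.0 A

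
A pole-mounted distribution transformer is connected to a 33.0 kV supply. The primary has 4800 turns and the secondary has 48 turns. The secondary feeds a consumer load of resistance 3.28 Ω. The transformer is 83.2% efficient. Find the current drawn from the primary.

I_p ≈ 1.21 A

V_s = 33000 × 48/4800 = 330.00 V.
I_s = V_s/R = 330.00/3.28 = 100.61 A.
P_out = V_s I_s = 330.00 × 100.61 = 33201 W.
P_in = P_out/η = 33201/0.832 = 39905 W.
I_p = P_in/V_p = 39905/33000 = 1.21 A.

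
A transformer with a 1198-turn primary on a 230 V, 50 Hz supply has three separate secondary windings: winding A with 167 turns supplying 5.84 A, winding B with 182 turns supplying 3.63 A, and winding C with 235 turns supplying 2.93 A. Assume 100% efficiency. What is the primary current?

V_A = 230 × 167/1198 = 32.062 V; V_B = 230 × 182/1198 = 34.942 V; V_C = 230 × 235/1198 = 45.117 V.
P_out = V_A I_A + V_B I_B + V_C I_C = 32.062×5.84 + 34.942×3.63 + 45.117×2.93 = 187.24 + 126.84 + 132.19 = 446.27 W.
Ideal ⇒ P_in = P_out, so I_p = P_out/V_p = 446.27/230 = 1.94 A.

I_p ≈ 1.94 A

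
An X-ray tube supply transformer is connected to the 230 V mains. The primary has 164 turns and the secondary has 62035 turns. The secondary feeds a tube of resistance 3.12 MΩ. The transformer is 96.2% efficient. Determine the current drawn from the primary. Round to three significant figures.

I_p ≈ 11.0 A

V_s = 230 × 62035/164 = 87000 V.
I_s = V_s/R = 87000/(3.12×10^6) = 0.027885 A.
P_out = V_s I_s = 87000 × 0.027885 = 2426.0 W.
P_in = P_out/η = 2426.0/0.962 = 2521.8 W.
I_p = P_in/V_p = 2521.8/230 = 11.0 A.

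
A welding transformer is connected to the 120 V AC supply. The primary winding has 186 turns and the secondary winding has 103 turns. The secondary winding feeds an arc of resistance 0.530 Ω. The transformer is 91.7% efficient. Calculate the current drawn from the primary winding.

V_s = 120 × 103/186 = 66.452 V.
I_s = V_s/R = 66.452/0.530 = 125.38 A.
P_out = V_s I_s = 66.452 × 125.38 = 8331.7 W.
P_in = P_out/η = 8331.7/0.917 = 9085.9 W.
I_p = P_in/V_p = 9085.9/120 = 75.7 A.

I_p ≈ 75.7 A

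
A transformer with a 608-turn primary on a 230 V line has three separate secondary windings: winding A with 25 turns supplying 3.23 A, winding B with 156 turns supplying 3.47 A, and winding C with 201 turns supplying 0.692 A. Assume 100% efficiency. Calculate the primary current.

I_p ≈ 1.25 A

V_A = 230 × 25/608 = 9.4572 V; V_B = 230 × 156/608 = 59.013 V; V_C = 230 × 201/608 = 76.036 V.
P_out = V_A I_A + V_B I_B + V_C I_C = 9.4572×3.23 + 59.013×3.47 + 76.036×0.692 = 30.547 + 204.78 + 52.617 = 287.94 W.
Ideal ⇒ P_in = P_out, so I_p = P_out/V_p = 287.94/230 = 1.25 A.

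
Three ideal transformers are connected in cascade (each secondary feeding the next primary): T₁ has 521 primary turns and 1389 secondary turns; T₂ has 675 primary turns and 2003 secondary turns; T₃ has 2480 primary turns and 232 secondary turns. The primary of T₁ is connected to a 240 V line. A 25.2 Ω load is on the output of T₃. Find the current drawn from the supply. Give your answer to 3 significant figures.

I_supply ≈ 5.22 A

Secondary of T₁: V = 240.00 × 1389/521 = 639.85 V.
Secondary of T₂: V = 639.85 × 2003/675 = 1898.7 V.
Secondary of T₃: V = 1898.7 × 232/2480 = 177.62 V.
I_load = 177.62/25.2 = 7.0484 A, so P_out = 177.62 × 7.0484 = 1251.9 W.
All ideal ⇒ P_in = P_out, so I_supply = 1251.9/240 = 5.22 A.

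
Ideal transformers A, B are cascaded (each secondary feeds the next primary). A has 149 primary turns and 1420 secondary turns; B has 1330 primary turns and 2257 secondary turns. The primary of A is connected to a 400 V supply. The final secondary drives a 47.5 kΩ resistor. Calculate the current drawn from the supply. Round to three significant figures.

I_supply ≈ 2.20 A

Secondary of A: V = 400.00 × 1420/149 = 3812.1 V.
Secondary of B: V = 3812.1 × 2257/1330 = 6469.1 V.
I_load = 6469.1/47500 = 0.13619 A, so P_out = 6469.1 × 0.13619 = 881.03 W.
All ideal ⇒ P_in = P_out, so I_supply = 881.03/400 = 2.20 A.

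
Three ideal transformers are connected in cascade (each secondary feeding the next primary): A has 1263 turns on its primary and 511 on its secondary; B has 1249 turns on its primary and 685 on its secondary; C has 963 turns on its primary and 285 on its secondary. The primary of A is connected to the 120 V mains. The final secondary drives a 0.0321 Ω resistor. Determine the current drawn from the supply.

Secondary of A: V = 120.00 × 511/1263 = 48.551 V.
Secondary of B: V = 48.551 × 685/1249 = 26.627 V.
Secondary of C: V = 26.627 × 285/963 = 7.8803 V.
I_load = 7.8803/0.0321 = 245.49 A, so P_out = 7.8803 × 245.49 = 1934.6 W.
All ideal ⇒ P_in = P_out, so I_supply = 1934.6/120 = 16.1 A.

I_supply ≈ 16.1 A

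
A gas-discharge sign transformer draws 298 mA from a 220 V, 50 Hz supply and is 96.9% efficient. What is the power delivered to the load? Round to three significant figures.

P_out ≈ 63.5 W

P_in = V_p I_p = 220 × 0.298 = 65.560 W.
P_out = η P_in = 0.969 × 65.560 = 63.5 W.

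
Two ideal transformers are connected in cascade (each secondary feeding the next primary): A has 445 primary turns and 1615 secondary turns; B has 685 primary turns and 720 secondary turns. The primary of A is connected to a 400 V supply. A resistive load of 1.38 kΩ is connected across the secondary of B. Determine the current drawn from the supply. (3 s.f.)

I_supply ≈ 4.22 A

Secondary of A: V = 400.00 × 1615/445 = 1451.7 V.
Secondary of B: V = 1451.7 × 720/685 = 1525.9 V.
I_load = 1525.9/1380 = 1.1057 A, so P_out = 1525.9 × 1.1057 = 1687.1 W.
All ideal ⇒ P_in = P_out, so I_supply = 1687.1/400 = 4.22 A.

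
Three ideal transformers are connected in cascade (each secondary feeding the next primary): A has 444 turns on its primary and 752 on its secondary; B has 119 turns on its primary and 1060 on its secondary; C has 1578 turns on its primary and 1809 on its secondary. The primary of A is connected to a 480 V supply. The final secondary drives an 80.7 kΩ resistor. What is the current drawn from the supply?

I_supply ≈ 1.78 A

Secondary of A: V = 480.00 × 752/444 = 812.97 V.
Secondary of B: V = 812.97 × 1060/119 = 7241.6 V.
Secondary of C: V = 7241.6 × 1809/1578 = 8301.7 V.
I_load = 8301.7/80700 = 0.10287 A, so P_out = 8301.7 × 0.10287 = 854.00 W.
All ideal ⇒ P_in = P_out, so I_supply = 854.00/480 = 1.78 A.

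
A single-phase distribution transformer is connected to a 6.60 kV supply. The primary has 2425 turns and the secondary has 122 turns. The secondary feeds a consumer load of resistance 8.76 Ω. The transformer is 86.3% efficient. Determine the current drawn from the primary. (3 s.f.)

I_p ≈ 2.21 A

V_s = 6600 × 122/2425 = 332.04 V.
I_s = V_s/R = 332.04/8.76 = 37.904 A.
P_out = V_s I_s = 332.04 × 37.904 = 12586 W.
P_in = P_out/η = 12586/0.863 = 14584 W.
I_p = P_in/V_p = 14584/6600 = 2.21 A.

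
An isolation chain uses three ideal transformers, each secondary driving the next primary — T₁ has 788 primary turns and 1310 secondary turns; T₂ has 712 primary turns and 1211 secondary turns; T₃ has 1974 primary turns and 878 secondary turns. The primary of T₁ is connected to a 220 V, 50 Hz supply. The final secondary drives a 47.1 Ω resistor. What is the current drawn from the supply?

I_supply ≈ 7.39 A

After T₁: V = 220.00 × 1310/788 = 365.74 V.
After T₂: V = 365.74 × 1211/712 = 622.06 V.
After T₃: V = 622.06 × 878/1974 = 276.68 V.
I_load = 276.68/47.1 = 5.8743 A, so P_out = 276.68 × 5.8743 = 1625.3 W.
All ideal ⇒ P_in = P_out, so I_supply = 1625.3/220 = 7.39 A.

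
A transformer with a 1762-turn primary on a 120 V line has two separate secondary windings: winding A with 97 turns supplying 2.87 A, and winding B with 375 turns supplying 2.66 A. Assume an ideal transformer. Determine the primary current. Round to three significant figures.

I_p ≈ 0.724 A

V_A = 120 × 97/1762 = 6.6061 V; V_B = 120 × 375/1762 = 25.539 V.
P_out = V_A I_A + V_B I_B = 6.6061×2.87 + 25.539×2.66 = 18.960 + 67.934 = 86.894 W.
Ideal ⇒ P_in = P_out, so I_p = P_out/V_p = 86.894/120 = 0.724 A.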